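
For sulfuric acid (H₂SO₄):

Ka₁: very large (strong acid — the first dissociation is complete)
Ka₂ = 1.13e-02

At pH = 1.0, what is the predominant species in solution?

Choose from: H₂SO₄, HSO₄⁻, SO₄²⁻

The first dissociation is complete, so H₂SO₄ itself is never the predominant species in water; pKa₂ = -log(1.13e-02) = 1.95. For a polyprotic acid the predominant species crosses at each pKa: below pKa_n the protonated form dominates, above it the deprotonated form does. At pH = 1.0, the predominant species is HSO₄⁻.

HSO₄⁻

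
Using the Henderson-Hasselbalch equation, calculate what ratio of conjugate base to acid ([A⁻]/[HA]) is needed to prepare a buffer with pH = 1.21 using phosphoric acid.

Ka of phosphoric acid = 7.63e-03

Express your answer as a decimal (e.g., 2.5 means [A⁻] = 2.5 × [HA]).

pKa = -log(7.63e-03) = 2.1175. pH = pKa + log([A⁻]/[HA]), so log([A⁻]/[HA]) = pH − pKa = 1.21 − 2.1175 = -0.9075. [A⁻]/[HA] = 10^(-0.9075) = 0.124

[A⁻]/[HA] = 0.124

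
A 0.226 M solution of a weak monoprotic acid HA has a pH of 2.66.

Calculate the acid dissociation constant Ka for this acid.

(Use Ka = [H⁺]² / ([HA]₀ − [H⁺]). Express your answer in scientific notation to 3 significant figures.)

[H⁺] = 10^(−pH) = 10^(−2.66) = 2.188e-03 M. For HA ⇌ H⁺ + A⁻, Ka = [H⁺][A⁻]/[HA] = [H⁺]² / ([HA]₀ − [H⁺]) = (2.188e-03)² / (0.226 − 2.188e-03) = 2.14e-05.

K_a = 2.14e-05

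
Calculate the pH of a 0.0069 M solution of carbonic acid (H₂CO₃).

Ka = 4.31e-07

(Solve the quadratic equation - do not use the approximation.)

x² + Ka×x - Ka×C = 0. Using quadratic formula: [H⁺] = 5.4318e-05

pH = 4.27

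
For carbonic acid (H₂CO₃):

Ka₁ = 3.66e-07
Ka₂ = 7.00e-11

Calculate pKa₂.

pKa₂ = -log(Ka₂) = -log(7.00e-11) = 10.15.

pK_{a2} = 10.15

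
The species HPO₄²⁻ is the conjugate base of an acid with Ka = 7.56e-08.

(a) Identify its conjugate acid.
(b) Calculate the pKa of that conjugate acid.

(a) The conjugate acid is formed by adding one H⁺ to HPO₄²⁻, giving H₂PO₄⁻. (b) pKa = -log(Ka) = -log(7.56e-08) = 7.12.

Conjugate acid: H₂PO₄⁻; pK_a = 7.12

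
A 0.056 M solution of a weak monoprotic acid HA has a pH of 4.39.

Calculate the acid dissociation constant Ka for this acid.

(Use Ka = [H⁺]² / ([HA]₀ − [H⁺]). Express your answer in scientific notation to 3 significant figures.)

[H⁺] = 10^(−pH) = 10^(−4.39) = 4.074e-05 M. For HA ⇌ H⁺ + A⁻, Ka = [H⁺][A⁻]/[HA] = [H⁺]² / ([HA]₀ − [H⁺]) = (4.074e-05)² / (0.056 − 4.074e-05) = 2.97e-08.

K_a = 2.97e-08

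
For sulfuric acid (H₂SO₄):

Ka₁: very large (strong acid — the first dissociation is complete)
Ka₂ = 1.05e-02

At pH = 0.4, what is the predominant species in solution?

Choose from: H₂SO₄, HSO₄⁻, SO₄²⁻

The first dissociation is complete, so H₂SO₄ itself is never the predominant species in water; pKa₂ = -log(1.05e-02) = 1.98. For a polyprotic acid the predominant species crosses at each pKa: below pKa_n the protonated form dominates, above it the deprotonated form does. At pH = 0.4, the predominant species is HSO₄⁻.

HSO₄⁻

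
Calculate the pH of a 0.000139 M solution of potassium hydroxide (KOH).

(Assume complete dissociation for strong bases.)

[OH⁻] = 0.000139 M for strong base. pOH = -log[OH⁻] = 3.86, pH = 14 - pOH

pH = 10.14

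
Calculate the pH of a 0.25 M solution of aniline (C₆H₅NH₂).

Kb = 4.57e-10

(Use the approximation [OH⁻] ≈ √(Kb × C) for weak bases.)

[OH⁻] = √(Kb × C) = √(4.57e-10 × 0.25) = 1.0689e-05. pOH = 4.97, pH = 14 - pOH

pH = 9.03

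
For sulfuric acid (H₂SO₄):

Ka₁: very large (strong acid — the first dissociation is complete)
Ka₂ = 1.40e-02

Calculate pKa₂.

pKa₂ = -log(Ka₂) = -log(1.40e-02) = 1.85.

pK_{a2} = 1.85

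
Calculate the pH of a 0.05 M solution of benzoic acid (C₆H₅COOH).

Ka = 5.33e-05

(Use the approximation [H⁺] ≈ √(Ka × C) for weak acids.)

[H⁺] = √(Ka × C) = √(5.33e-05 × 0.05) = 1.6325e-03. pH = -log(1.6325e-03)

pH = 2.79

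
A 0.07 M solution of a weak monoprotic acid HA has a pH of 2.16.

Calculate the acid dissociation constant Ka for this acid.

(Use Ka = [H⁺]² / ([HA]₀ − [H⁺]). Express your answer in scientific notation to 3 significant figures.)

[H⁺] = 10^(−pH) = 10^(−2.16) = 6.918e-03 M. For HA ⇌ H⁺ + A⁻, Ka = [H⁺][A⁻]/[HA] = [H⁺]² / ([HA]₀ − [H⁺]) = (6.918e-03)² / (0.07 − 6.918e-03) = 7.59e-04.

K_a = 7.59e-04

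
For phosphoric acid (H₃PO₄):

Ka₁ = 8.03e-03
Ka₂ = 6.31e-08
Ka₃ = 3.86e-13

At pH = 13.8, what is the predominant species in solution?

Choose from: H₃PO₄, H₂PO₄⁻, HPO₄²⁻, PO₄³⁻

pKa₁ = 2.10, pKa₂ = 7.20, pKa₃ = 12.41. For a polyprotic acid the predominant species crosses at each pKa: below pKa_n the protonated form dominates, above it the deprotonated form does. At pH = 13.8, the predominant species is PO₄³⁻.

PO₄³⁻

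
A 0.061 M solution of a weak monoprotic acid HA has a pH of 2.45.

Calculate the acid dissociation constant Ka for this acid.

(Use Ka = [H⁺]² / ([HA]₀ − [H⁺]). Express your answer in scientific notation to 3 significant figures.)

[H⁺] = 10^(−pH) = 10^(−2.45) = 3.548e-03 M. For HA ⇌ H⁺ + A⁻, Ka = [H⁺][A⁻]/[HA] = [H⁺]² / ([HA]₀ − [H⁺]) = (3.548e-03)² / (0.061 − 3.548e-03) = 2.19e-04.

K_a = 2.19e-04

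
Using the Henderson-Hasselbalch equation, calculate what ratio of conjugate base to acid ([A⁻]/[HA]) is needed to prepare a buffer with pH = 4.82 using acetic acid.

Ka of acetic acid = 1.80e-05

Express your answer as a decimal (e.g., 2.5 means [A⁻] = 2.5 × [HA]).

pKa = -log(1.80e-05) = 4.7447. pH = pKa + log([A⁻]/[HA]), so log([A⁻]/[HA]) = pH − pKa = 4.82 − 4.7447 = 0.0753. [A⁻]/[HA] = 10^(0.0753) = 1.19

[A⁻]/[HA] = 1.19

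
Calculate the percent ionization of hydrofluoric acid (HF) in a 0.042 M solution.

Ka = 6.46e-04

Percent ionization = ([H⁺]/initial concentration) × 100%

Using Ka equilibrium: x² + Ka×x - Ka×C = 0. Solving: [H⁺] = 4.8958e-03. Percent = (4.8958e-03/0.042) × 100

Percent ionization = 11.7%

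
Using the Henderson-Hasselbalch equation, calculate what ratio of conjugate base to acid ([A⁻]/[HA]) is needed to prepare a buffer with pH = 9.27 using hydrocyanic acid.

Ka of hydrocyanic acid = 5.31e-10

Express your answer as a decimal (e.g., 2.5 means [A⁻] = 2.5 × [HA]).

pKa = -log(5.31e-10) = 9.2749. pH = pKa + log([A⁻]/[HA]), so log([A⁻]/[HA]) = pH − pKa = 9.27 − 9.2749 = -0.0049. [A⁻]/[HA] = 10^(-0.0049) = 0.989

[A⁻]/[HA] = 0.989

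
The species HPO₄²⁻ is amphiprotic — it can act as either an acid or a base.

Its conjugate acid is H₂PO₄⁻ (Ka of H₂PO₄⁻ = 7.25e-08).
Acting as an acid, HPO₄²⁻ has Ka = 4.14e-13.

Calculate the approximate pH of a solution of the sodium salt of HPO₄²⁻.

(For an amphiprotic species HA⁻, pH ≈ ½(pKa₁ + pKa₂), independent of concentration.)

pKa₁ = -log(7.25e-08) = 7.14; pKa₂ = -log(4.14e-13) = 12.38. For an amphiprotic species, pH ≈ ½(pKa₁ + pKa₂) = ½(7.14 + 12.38) = 9.76.

pH = 9.76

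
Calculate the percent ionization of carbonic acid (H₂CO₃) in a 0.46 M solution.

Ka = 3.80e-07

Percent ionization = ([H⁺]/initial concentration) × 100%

Using Ka equilibrium: x² + Ka×x - Ka×C = 0. Solving: [H⁺] = 4.1790e-04. Percent = (4.1790e-04/0.46) × 100

Percent ionization = 0.0908%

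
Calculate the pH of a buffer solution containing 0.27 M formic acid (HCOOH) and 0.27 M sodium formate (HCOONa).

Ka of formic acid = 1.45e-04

pKa = -log(1.45e-04) = 3.84. pH = pKa + log([A⁻]/[HA]) = 3.84 + log(0.27/0.27)

pH = 3.84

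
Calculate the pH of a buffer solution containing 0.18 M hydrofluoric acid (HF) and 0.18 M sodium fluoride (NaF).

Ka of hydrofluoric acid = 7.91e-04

pKa = -log(7.91e-04) = 3.10. pH = pKa + log([A⁻]/[HA]) = 3.10 + log(0.18/0.18)

pH = 3.10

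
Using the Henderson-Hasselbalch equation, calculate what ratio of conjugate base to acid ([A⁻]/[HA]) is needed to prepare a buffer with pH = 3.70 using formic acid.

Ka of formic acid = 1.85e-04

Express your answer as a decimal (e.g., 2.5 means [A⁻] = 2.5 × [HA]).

pKa = -log(1.85e-04) = 3.7328. pH = pKa + log([A⁻]/[HA]), so log([A⁻]/[HA]) = pH − pKa = 3.70 − 3.7328 = -0.0328. [A⁻]/[HA] = 10^(-0.0328) = 0.927

[A⁻]/[HA] = 0.927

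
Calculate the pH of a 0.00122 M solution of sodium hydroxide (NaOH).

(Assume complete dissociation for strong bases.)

[OH⁻] = 0.00122 M for strong base. pOH = -log[OH⁻] = 2.91, pH = 14 - pOH

pH = 11.09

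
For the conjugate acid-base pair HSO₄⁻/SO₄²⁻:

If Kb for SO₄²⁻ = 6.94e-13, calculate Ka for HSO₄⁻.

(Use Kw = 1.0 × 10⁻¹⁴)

For a conjugate pair Ka × Kb = Kw, so Ka = Kw/Kb = 1.0 × 10⁻¹⁴ / 6.94e-13 = 1.44e-02.

K_a = 1.44e-02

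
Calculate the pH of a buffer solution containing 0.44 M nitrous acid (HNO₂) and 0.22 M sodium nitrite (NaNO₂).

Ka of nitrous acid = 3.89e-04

pKa = -log(3.89e-04) = 3.41. pH = pKa + log([A⁻]/[HA]) = 3.41 + log(0.22/0.44)

pH = 3.11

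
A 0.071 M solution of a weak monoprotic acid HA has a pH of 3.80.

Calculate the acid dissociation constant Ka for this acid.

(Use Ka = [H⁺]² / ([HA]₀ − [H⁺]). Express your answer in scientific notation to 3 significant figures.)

[H⁺] = 10^(−pH) = 10^(−3.80) = 1.585e-04 M. For HA ⇌ H⁺ + A⁻, Ka = [H⁺][A⁻]/[HA] = [H⁺]² / ([HA]₀ − [H⁺]) = (1.585e-04)² / (0.071 − 1.585e-04) = 3.55e-07.

K_a = 3.55e-07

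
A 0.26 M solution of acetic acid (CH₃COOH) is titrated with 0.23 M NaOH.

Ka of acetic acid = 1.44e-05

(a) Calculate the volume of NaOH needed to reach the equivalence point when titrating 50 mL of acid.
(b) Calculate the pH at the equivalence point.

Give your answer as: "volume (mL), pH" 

moles acid = 0.26 × 50/1000 = 0.013 mol; V_base = moles/0.23 × 1000 = 56.5 mL. At equivalence only the conjugate base is present: [A⁻] = 0.013/0.107 = 1.2204e-01 M. Kb = Kw/Ka = 6.94e-10; [OH⁻] = √(Kb × [A⁻]) = 9.2060e-06; pOH = 5.04; pH = 14 - pOH = 8.96.

V = 56.5 mL, pH = 8.96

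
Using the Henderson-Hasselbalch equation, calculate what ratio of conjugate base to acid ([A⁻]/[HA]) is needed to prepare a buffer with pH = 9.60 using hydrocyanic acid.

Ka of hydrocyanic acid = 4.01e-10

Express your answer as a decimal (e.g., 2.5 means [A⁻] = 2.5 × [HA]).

pKa = -log(4.01e-10) = 9.3969. pH = pKa + log([A⁻]/[HA]), so log([A⁻]/[HA]) = pH − pKa = 9.60 − 9.3969 = 0.2031. [A⁻]/[HA] = 10^(0.2031) = 1.60

[A⁻]/[HA] = 1.60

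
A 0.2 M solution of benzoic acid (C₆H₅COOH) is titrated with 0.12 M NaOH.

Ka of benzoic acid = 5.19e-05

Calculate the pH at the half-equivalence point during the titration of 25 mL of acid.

At half-equivalence [HA] = [A⁻], so Henderson-Hasselbalch gives pH = pKa = -log(5.19e-05) = 4.28.

pH = pKa = 4.28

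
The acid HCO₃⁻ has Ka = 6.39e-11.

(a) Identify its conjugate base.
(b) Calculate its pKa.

(a) The conjugate base is formed by removing one H⁺ from HCO₃⁻, giving CO₃²⁻. (b) pKa = -log(Ka) = -log(6.39e-11) = 10.19.

Conjugate base: CO₃²⁻; pK_a = 10.19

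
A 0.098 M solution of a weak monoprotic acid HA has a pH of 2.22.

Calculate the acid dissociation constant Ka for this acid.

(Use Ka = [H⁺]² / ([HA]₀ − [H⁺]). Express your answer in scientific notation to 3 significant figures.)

[H⁺] = 10^(−pH) = 10^(−2.22) = 6.026e-03 M. For HA ⇌ H⁺ + A⁻, Ka = [H⁺][A⁻]/[HA] = [H⁺]² / ([HA]₀ − [H⁺]) = (6.026e-03)² / (0.098 − 6.026e-03) = 3.95e-04.

K_a = 3.95e-04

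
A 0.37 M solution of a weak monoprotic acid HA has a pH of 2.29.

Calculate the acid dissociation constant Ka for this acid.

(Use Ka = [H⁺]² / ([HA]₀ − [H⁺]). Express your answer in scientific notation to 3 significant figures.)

[H⁺] = 10^(−pH) = 10^(−2.29) = 5.129e-03 M. For HA ⇌ H⁺ + A⁻, Ka = [H⁺][A⁻]/[HA] = [H⁺]² / ([HA]₀ − [H⁺]) = (5.129e-03)² / (0.37 − 5.129e-03) = 7.21e-05.

K_a = 7.21e-05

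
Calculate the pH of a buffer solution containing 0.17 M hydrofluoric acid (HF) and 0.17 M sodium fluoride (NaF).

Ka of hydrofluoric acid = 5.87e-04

pKa = -log(5.87e-04) = 3.23. pH = pKa + log([A⁻]/[HA]) = 3.23 + log(0.17/0.17)

pH = 3.23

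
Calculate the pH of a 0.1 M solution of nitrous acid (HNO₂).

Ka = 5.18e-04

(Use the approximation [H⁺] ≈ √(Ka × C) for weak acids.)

[H⁺] = √(Ka × C) = √(5.18e-04 × 0.1) = 7.1972e-03. pH = -log(7.1972e-03)

pH = 2.14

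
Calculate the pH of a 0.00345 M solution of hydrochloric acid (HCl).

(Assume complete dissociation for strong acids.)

[H⁺] = 0.00345 M for strong acid. pH = -log[H⁺] = -log(0.00345)

pH = 2.46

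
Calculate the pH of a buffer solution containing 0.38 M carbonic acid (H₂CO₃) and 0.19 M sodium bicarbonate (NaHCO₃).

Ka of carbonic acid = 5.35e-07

pKa = -log(5.35e-07) = 6.27. pH = pKa + log([A⁻]/[HA]) = 6.27 + log(0.19/0.38)

pH = 5.97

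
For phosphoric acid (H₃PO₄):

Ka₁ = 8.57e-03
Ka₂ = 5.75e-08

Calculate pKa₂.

pKa₂ = -log(Ka₂) = -log(5.75e-08) = 7.24.

pK_{a2} = 7.24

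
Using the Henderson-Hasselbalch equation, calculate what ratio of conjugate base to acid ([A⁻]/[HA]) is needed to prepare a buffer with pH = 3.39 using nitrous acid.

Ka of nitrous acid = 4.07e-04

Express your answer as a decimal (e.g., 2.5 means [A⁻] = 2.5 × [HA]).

pKa = -log(4.07e-04) = 3.3904. pH = pKa + log([A⁻]/[HA]), so log([A⁻]/[HA]) = pH − pKa = 3.39 − 3.3904 = -0.0004. [A⁻]/[HA] = 10^(-0.0004) = 0.999

[A⁻]/[HA] = 0.999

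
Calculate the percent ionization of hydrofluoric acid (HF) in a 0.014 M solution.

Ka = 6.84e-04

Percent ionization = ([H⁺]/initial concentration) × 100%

Using Ka equilibrium: x² + Ka×x - Ka×C = 0. Solving: [H⁺] = 2.7714e-03. Percent = (2.7714e-03/0.014) × 100

Percent ionization = 19.8%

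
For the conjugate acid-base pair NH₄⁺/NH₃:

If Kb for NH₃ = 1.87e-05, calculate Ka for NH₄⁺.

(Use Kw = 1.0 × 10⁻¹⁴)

For a conjugate pair Ka × Kb = Kw, so Ka = Kw/Kb = 1.0 × 10⁻¹⁴ / 1.87e-05 = 5.35e-10.

K_a = 5.35e-10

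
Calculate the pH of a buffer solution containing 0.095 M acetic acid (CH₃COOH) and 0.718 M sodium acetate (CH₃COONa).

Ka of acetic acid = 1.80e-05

pKa = -log(1.80e-05) = 4.74. pH = pKa + log([A⁻]/[HA]) = 4.74 + log(0.718/0.095)

pH = 5.62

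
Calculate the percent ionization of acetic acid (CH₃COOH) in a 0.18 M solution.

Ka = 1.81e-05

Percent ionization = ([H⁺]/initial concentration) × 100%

Using Ka equilibrium: x² + Ka×x - Ka×C = 0. Solving: [H⁺] = 1.7960e-03. Percent = (1.7960e-03/0.18) × 100

Percent ionization = 0.998%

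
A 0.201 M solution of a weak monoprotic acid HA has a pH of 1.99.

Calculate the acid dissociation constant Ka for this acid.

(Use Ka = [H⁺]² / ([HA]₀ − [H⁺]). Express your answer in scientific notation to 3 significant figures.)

[H⁺] = 10^(−pH) = 10^(−1.99) = 1.023e-02 M. For HA ⇌ H⁺ + A⁻, Ka = [H⁺][A⁻]/[HA] = [H⁺]² / ([HA]₀ − [H⁺]) = (1.023e-02)² / (0.201 − 1.023e-02) = 5.49e-04.

K_a = 5.49e-04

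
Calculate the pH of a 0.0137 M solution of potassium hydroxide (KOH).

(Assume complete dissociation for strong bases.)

[OH⁻] = 0.0137 M for strong base. pOH = -log[OH⁻] = 1.86, pH = 14 - pOH

pH = 12.14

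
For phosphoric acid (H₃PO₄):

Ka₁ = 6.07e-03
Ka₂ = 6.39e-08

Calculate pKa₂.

pKa₂ = -log(Ka₂) = -log(6.39e-08) = 7.19.

pK_{a2} = 7.19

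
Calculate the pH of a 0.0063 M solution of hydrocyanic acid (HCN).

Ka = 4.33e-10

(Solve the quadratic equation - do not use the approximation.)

x² + Ka×x - Ka×C = 0. Using quadratic formula: [H⁺] = 1.6514e-06

pH = 5.78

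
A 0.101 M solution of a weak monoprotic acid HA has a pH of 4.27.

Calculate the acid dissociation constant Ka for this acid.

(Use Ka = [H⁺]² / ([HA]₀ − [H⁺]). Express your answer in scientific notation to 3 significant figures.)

[H⁺] = 10^(−pH) = 10^(−4.27) = 5.370e-05 M. For HA ⇌ H⁺ + A⁻, Ka = [H⁺][A⁻]/[HA] = [H⁺]² / ([HA]₀ − [H⁺]) = (5.370e-05)² / (0.101 − 5.370e-05) = 2.86e-08.

K_a = 2.86e-08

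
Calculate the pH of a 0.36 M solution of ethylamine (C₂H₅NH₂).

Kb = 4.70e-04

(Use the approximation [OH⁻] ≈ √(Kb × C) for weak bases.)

[OH⁻] = √(Kb × C) = √(4.70e-04 × 0.36) = 1.3008e-02. pOH = 1.89, pH = 14 - pOH

pH = 12.11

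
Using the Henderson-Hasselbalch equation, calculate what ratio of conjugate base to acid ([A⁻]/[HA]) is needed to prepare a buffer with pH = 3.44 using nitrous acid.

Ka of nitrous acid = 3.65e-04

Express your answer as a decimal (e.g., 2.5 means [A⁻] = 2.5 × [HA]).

pKa = -log(3.65e-04) = 3.4377. pH = pKa + log([A⁻]/[HA]), so log([A⁻]/[HA]) = pH − pKa = 3.44 − 3.4377 = 0.0023. [A⁻]/[HA] = 10^(0.0023) = 1.01

[A⁻]/[HA] = 1.01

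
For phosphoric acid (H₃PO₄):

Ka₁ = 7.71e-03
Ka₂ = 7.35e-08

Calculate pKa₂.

pKa₂ = -log(Ka₂) = -log(7.35e-08) = 7.13.

pK_{a2} = 7.13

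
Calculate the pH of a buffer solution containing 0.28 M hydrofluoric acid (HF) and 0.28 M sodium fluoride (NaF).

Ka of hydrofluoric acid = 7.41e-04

pKa = -log(7.41e-04) = 3.13. pH = pKa + log([A⁻]/[HA]) = 3.13 + log(0.28/0.28)

pH = 3.13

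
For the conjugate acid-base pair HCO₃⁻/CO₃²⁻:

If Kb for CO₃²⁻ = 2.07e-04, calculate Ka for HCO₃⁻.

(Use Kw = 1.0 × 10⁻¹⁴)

For a conjugate pair Ka × Kb = Kw, so Ka = Kw/Kb = 1.0 × 10⁻¹⁴ / 2.07e-04 = 4.83e-11.

K_a = 4.83e-11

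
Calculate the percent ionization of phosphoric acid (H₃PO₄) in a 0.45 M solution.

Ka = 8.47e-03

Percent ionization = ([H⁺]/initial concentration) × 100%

Using Ka equilibrium: x² + Ka×x - Ka×C = 0. Solving: [H⁺] = 5.7647e-02. Percent = (5.7647e-02/0.45) × 100

Percent ionization = 12.8%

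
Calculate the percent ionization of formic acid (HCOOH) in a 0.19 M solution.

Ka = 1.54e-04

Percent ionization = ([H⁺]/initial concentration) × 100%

Using Ka equilibrium: x² + Ka×x - Ka×C = 0. Solving: [H⁺] = 5.3328e-03. Percent = (5.3328e-03/0.19) × 100

Percent ionization = 2.81%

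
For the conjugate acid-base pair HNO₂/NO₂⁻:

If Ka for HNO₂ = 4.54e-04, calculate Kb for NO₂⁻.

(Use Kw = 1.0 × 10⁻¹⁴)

For a conjugate pair Ka × Kb = Kw, so Kb = Kw/Ka = 1.0 × 10⁻¹⁴ / 4.54e-04 = 2.20e-11.

K_b = 2.20e-11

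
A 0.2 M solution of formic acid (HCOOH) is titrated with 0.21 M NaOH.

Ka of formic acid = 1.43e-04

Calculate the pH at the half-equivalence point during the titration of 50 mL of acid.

At half-equivalence [HA] = [A⁻], so Henderson-Hasselbalch gives pH = pKa = -log(1.43e-04) = 3.84.

pH = pKa = 3.84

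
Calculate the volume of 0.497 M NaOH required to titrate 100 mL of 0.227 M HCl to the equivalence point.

At equivalence: moles acid = moles base. moles HCl = 0.227 × 100/1000 = 0.0227 mol. V_base = moles / 0.497 × 1000 = 45.7 mL.

V_{base} = 45.7 mL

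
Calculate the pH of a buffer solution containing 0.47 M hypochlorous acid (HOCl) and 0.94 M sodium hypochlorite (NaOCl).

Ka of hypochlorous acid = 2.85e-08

pKa = -log(2.85e-08) = 7.55. pH = pKa + log([A⁻]/[HA]) = 7.55 + log(0.94/0.47)

pH = 7.85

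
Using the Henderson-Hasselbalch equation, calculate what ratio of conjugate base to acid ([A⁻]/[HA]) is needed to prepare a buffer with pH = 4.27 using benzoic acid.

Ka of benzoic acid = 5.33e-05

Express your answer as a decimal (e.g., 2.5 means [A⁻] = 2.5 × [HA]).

pKa = -log(5.33e-05) = 4.2733. pH = pKa + log([A⁻]/[HA]), so log([A⁻]/[HA]) = pH − pKa = 4.27 − 4.2733 = -0.0033. [A⁻]/[HA] = 10^(-0.0033) = 0.992

[A⁻]/[HA] = 0.992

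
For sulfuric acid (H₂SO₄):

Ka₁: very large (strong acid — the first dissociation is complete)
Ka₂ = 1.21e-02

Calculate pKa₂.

pKa₂ = -log(Ka₂) = -log(1.21e-02) = 1.92.

pK_{a2} = 1.92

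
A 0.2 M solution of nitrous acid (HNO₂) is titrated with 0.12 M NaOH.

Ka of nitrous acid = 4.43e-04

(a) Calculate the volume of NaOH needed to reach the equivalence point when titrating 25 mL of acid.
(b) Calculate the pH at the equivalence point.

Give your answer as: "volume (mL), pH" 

moles acid = 0.2 × 25/1000 = 0.005 mol; V_base = moles/0.12 × 1000 = 41.7 mL. At equivalence only the conjugate base is present: [A⁻] = 0.005/0.067 = 7.5000e-02 M. Kb = Kw/Ka = 2.26e-11; [OH⁻] = √(Kb × [A⁻]) = 1.3012e-06; pOH = 5.89; pH = 14 - pOH = 8.11.

V = 41.7 mL, pH = 8.11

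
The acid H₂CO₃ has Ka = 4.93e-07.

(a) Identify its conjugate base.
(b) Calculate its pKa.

(a) The conjugate base is formed by removing one H⁺ from H₂CO₃, giving HCO₃⁻. (b) pKa = -log(Ka) = -log(4.93e-07) = 6.31.

Conjugate base: HCO₃⁻; pK_a = 6.31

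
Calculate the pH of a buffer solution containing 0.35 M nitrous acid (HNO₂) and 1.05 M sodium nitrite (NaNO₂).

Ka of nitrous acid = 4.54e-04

pKa = -log(4.54e-04) = 3.34. pH = pKa + log([A⁻]/[HA]) = 3.34 + log(1.05/0.35)

pH = 3.82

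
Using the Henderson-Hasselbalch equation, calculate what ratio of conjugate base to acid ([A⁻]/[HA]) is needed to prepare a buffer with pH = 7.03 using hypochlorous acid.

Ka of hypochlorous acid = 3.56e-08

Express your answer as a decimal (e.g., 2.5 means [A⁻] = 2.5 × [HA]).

pKa = -log(3.56e-08) = 7.4486. pH = pKa + log([A⁻]/[HA]), so log([A⁻]/[HA]) = pH − pKa = 7.03 − 7.4486 = -0.4186. [A⁻]/[HA] = 10^(-0.4186) = 0.381

[A⁻]/[HA] = 0.381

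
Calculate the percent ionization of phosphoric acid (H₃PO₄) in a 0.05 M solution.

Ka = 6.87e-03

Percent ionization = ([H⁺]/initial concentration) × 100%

Using Ka equilibrium: x² + Ka×x - Ka×C = 0. Solving: [H⁺] = 1.5414e-02. Percent = (1.5414e-02/0.05) × 100

Percent ionization = 30.8%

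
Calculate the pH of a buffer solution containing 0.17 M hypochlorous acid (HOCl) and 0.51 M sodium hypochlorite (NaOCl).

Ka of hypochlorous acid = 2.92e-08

pKa = -log(2.92e-08) = 7.53. pH = pKa + log([A⁻]/[HA]) = 7.53 + log(0.51/0.17)

pH = 8.01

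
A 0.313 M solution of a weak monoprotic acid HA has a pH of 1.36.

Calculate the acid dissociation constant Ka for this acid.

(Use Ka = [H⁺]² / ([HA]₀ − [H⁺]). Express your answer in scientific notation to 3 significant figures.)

[H⁺] = 10^(−pH) = 10^(−1.36) = 4.365e-02 M. For HA ⇌ H⁺ + A⁻, Ka = [H⁺][A⁻]/[HA] = [H⁺]² / ([HA]₀ − [H⁺]) = (4.365e-02)² / (0.313 − 4.365e-02) = 7.07e-03.

K_a = 7.07e-03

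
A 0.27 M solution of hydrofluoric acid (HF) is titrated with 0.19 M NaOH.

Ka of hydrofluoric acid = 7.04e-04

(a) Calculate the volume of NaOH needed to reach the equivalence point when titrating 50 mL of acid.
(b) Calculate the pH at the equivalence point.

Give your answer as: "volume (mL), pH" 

moles acid = 0.27 × 50/1000 = 0.0135 mol; V_base = moles/0.19 × 1000 = 71.1 mL. At equivalence only the conjugate base is present: [A⁻] = 0.0135/0.121 = 1.1152e-01 M. Kb = Kw/Ka = 1.42e-11; [OH⁻] = √(Kb × [A⁻]) = 1.2586e-06; pOH = 5.90; pH = 14 - pOH = 8.10.

V = 71.1 mL, pH = 8.10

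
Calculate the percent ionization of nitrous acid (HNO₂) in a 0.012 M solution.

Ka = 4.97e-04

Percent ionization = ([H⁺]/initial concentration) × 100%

Using Ka equilibrium: x² + Ka×x - Ka×C = 0. Solving: [H⁺] = 2.2062e-03. Percent = (2.2062e-03/0.012) × 100

Percent ionization = 18.4%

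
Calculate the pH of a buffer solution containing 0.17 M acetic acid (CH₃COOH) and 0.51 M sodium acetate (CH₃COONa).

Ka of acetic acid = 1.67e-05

pKa = -log(1.67e-05) = 4.78. pH = pKa + log([A⁻]/[HA]) = 4.78 + log(0.51/0.17)

pH = 5.25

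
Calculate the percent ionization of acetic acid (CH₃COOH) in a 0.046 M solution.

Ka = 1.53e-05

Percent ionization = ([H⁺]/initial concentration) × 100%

Using Ka equilibrium: x² + Ka×x - Ka×C = 0. Solving: [H⁺] = 8.3131e-04. Percent = (8.3131e-04/0.046) × 100

Percent ionization = 1.81%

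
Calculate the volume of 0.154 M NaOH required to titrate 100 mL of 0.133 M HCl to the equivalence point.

At equivalence: moles acid = moles base. moles HCl = 0.133 × 100/1000 = 0.0133 mol. V_base = moles / 0.154 × 1000 = 86.4 mL.

V_{base} = 86.4 mL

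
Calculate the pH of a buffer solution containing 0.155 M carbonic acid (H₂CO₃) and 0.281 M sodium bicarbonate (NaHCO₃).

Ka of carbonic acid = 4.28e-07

pKa = -log(4.28e-07) = 6.37. pH = pKa + log([A⁻]/[HA]) = 6.37 + log(0.281/0.155)

pH = 6.63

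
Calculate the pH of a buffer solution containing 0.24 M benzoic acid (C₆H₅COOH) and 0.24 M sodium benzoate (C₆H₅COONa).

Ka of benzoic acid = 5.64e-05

pKa = -log(5.64e-05) = 4.25. pH = pKa + log([A⁻]/[HA]) = 4.25 + log(0.24/0.24)

pH = 4.25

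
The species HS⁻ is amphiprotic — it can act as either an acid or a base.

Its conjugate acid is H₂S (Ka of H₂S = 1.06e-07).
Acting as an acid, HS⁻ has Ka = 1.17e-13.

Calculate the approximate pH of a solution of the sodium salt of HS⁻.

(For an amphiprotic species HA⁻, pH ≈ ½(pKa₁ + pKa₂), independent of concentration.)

pKa₁ = -log(1.06e-07) = 6.97; pKa₂ = -log(1.17e-13) = 12.93. For an amphiprotic species, pH ≈ ½(pKa₁ + pKa₂) = ½(6.97 + 12.93) = 9.95.

pH = 9.95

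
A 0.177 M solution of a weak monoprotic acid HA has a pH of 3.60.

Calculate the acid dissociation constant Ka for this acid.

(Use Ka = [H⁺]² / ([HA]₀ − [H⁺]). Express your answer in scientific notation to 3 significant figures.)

[H⁺] = 10^(−pH) = 10^(−3.60) = 2.512e-04 M. For HA ⇌ H⁺ + A⁻, Ka = [H⁺][A⁻]/[HA] = [H⁺]² / ([HA]₀ − [H⁺]) = (2.512e-04)² / (0.177 − 2.512e-04) = 3.57e-07.

K_a = 3.57e-07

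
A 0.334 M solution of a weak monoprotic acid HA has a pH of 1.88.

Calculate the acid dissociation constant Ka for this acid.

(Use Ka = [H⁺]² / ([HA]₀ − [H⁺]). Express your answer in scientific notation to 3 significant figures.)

[H⁺] = 10^(−pH) = 10^(−1.88) = 1.318e-02 M. For HA ⇌ H⁺ + A⁻, Ka = [H⁺][A⁻]/[HA] = [H⁺]² / ([HA]₀ − [H⁺]) = (1.318e-02)² / (0.334 − 1.318e-02) = 5.42e-04.

K_a = 5.42e-04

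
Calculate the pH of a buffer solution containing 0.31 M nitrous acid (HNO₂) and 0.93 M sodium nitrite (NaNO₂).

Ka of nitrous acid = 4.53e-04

pKa = -log(4.53e-04) = 3.34. pH = pKa + log([A⁻]/[HA]) = 3.34 + log(0.93/0.31)

pH = 3.82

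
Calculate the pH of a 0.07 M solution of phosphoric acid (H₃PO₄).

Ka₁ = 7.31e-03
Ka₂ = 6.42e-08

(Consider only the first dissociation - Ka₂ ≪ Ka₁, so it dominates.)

First dissociation dominates. From Ka₁ = [H⁺][HA⁻]/[H₂A], x² + Ka₁·x − Ka₁·C = 0 with C = 0.07 M and Ka₁ = 7.31e-03. Solving: [H⁺] = (−Ka₁ + √(Ka₁² + 4·Ka₁·C)) / 2 = 1.9259e-02 M. pH = -log(1.9259e-02) = 1.72.

pH = 1.72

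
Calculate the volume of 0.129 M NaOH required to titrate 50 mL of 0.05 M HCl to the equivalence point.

At equivalence: moles acid = moles base. moles HCl = 0.05 × 50/1000 = 0.0025 mol. V_base = moles / 0.129 × 1000 = 19.4 mL.

V_{base} = 19.4 mL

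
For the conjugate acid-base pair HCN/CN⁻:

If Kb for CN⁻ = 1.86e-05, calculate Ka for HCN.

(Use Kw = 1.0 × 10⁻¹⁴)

For a conjugate pair Ka × Kb = Kw, so Ka = Kw/Kb = 1.0 × 10⁻¹⁴ / 1.86e-05 = 5.38e-10.

K_a = 5.38e-10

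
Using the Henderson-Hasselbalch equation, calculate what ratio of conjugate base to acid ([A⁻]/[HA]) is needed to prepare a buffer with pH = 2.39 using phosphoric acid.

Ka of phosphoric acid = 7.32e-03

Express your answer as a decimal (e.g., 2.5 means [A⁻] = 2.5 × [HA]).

pKa = -log(7.32e-03) = 2.1355. pH = pKa + log([A⁻]/[HA]), so log([A⁻]/[HA]) = pH − pKa = 2.39 − 2.1355 = 0.2545. [A⁻]/[HA] = 10^(0.2545) = 1.80

[A⁻]/[HA] = 1.80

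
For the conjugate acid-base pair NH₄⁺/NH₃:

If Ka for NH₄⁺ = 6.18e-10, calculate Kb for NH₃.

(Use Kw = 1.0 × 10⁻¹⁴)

For a conjugate pair Ka × Kb = Kw, so Kb = Kw/Ka = 1.0 × 10⁻¹⁴ / 6.18e-10 = 1.62e-05.

K_b = 1.62e-05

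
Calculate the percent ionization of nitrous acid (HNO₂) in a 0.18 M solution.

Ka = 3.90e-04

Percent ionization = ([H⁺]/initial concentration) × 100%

Using Ka equilibrium: x² + Ka×x - Ka×C = 0. Solving: [H⁺] = 8.1858e-03. Percent = (8.1858e-03/0.18) × 100

Percent ionization = 4.55%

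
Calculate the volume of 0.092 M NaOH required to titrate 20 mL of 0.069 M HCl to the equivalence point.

At equivalence: moles acid = moles base. moles HCl = 0.069 × 20/1000 = 0.00138 mol. V_base = moles / 0.092 × 1000 = 15.0 mL.

V_{base} = 15.0 mL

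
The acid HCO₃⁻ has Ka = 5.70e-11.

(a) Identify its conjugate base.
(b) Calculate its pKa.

(a) The conjugate base is formed by removing one H⁺ from HCO₃⁻, giving CO₃²⁻. (b) pKa = -log(Ka) = -log(5.70e-11) = 10.24.

Conjugate base: CO₃²⁻; pK_a = 10.24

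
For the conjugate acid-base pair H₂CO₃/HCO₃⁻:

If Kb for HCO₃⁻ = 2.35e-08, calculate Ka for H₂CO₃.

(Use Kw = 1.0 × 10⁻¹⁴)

For a conjugate pair Ka × Kb = Kw, so Ka = Kw/Kb = 1.0 × 10⁻¹⁴ / 2.35e-08 = 4.26e-07.

K_a = 4.26e-07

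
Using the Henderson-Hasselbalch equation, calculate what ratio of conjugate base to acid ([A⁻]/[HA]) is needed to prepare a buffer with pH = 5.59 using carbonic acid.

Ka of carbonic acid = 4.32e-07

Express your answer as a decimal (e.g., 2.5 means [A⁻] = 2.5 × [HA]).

pKa = -log(4.32e-07) = 6.3645. pH = pKa + log([A⁻]/[HA]), so log([A⁻]/[HA]) = pH − pKa = 5.59 − 6.3645 = -0.7745. [A⁻]/[HA] = 10^(-0.7745) = 0.168

[A⁻]/[HA] = 0.168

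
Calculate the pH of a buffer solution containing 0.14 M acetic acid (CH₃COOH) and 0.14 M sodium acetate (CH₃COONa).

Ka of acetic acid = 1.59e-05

pKa = -log(1.59e-05) = 4.80. pH = pKa + log([A⁻]/[HA]) = 4.80 + log(0.14/0.14)

pH = 4.80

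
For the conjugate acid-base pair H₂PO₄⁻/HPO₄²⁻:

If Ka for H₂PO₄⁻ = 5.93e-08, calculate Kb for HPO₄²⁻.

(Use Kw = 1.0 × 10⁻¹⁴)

For a conjugate pair Ka × Kb = Kw, so Kb = Kw/Ka = 1.0 × 10⁻¹⁴ / 5.93e-08 = 1.69e-07.

K_b = 1.69e-07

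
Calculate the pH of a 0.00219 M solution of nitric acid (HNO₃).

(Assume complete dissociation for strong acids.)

[H⁺] = 0.00219 M for strong acid. pH = -log[H⁺] = -log(0.00219)

pH = 2.66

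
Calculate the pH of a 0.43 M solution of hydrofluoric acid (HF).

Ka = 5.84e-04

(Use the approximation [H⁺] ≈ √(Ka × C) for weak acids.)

[H⁺] = √(Ka × C) = √(5.84e-04 × 0.43) = 1.5847e-02. pH = -log(1.5847e-02)

pH = 1.80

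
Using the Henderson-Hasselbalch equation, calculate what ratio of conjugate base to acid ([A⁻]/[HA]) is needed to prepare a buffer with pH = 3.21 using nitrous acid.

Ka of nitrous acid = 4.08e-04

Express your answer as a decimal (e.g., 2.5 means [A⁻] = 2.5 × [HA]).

pKa = -log(4.08e-04) = 3.3893. pH = pKa + log([A⁻]/[HA]), so log([A⁻]/[HA]) = pH − pKa = 3.21 − 3.3893 = -0.1793. [A⁻]/[HA] = 10^(-0.1793) = 0.662

[A⁻]/[HA] = 0.662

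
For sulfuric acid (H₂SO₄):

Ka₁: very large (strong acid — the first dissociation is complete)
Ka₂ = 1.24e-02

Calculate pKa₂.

pKa₂ = -log(Ka₂) = -log(1.24e-02) = 1.91.

pK_{a2} = 1.91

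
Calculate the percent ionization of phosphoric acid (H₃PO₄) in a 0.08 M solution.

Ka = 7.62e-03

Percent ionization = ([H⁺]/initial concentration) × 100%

Using Ka equilibrium: x² + Ka×x - Ka×C = 0. Solving: [H⁺] = 2.1172e-02. Percent = (2.1172e-02/0.08) × 100

Percent ionization = 26.5%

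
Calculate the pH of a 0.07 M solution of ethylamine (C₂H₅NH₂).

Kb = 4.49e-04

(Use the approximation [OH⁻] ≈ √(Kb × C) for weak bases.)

[OH⁻] = √(Kb × C) = √(4.49e-04 × 0.07) = 5.6062e-03. pOH = 2.25, pH = 14 - pOH

pH = 11.75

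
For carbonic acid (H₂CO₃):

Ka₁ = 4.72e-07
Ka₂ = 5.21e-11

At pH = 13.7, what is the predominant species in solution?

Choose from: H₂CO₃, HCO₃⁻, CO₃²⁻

pKa₁ = 6.33, pKa₂ = 10.28. For a polyprotic acid the predominant species crosses at each pKa: below pKa_n the protonated form dominates, above it the deprotonated form does. At pH = 13.7, the predominant species is CO₃²⁻.

CO₃²⁻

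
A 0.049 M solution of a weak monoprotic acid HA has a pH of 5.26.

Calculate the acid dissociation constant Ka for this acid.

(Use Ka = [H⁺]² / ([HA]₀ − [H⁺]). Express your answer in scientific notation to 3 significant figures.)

[H⁺] = 10^(−pH) = 10^(−5.26) = 5.495e-06 M. For HA ⇌ H⁺ + A⁻, Ka = [H⁺][A⁻]/[HA] = [H⁺]² / ([HA]₀ − [H⁺]) = (5.495e-06)² / (0.049 − 5.495e-06) = 6.16e-10.

K_a = 6.16e-10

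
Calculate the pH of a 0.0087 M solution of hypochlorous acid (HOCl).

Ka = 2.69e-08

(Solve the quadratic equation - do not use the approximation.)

x² + Ka×x - Ka×C = 0. Using quadratic formula: [H⁺] = 1.5285e-05

pH = 4.82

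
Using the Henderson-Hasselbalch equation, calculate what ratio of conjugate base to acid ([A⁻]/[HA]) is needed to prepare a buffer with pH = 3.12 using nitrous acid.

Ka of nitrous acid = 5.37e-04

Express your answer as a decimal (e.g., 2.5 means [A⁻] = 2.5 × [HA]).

pKa = -log(5.37e-04) = 3.2700. pH = pKa + log([A⁻]/[HA]), so log([A⁻]/[HA]) = pH − pKa = 3.12 − 3.2700 = -0.1500. [A⁻]/[HA] = 10^(-0.1500) = 0.708

[A⁻]/[HA] = 0.708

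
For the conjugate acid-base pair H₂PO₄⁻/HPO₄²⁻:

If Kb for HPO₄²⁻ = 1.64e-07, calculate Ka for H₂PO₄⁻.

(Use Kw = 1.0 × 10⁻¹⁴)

For a conjugate pair Ka × Kb = Kw, so Ka = Kw/Kb = 1.0 × 10⁻¹⁴ / 1.64e-07 = 6.10e-08.

K_a = 6.10e-08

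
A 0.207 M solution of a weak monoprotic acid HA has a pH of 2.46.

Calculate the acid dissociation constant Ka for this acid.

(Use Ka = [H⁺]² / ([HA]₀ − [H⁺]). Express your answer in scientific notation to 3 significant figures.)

[H⁺] = 10^(−pH) = 10^(−2.46) = 3.467e-03 M. For HA ⇌ H⁺ + A⁻, Ka = [H⁺][A⁻]/[HA] = [H⁺]² / ([HA]₀ − [H⁺]) = (3.467e-03)² / (0.207 − 3.467e-03) = 5.91e-05.

K_a = 5.91e-05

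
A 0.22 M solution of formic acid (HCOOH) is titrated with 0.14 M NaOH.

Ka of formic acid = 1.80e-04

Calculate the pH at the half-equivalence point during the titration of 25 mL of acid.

At half-equivalence [HA] = [A⁻], so Henderson-Hasselbalch gives pH = pKa = -log(1.80e-04) = 3.74.

pH = pKa = 3.74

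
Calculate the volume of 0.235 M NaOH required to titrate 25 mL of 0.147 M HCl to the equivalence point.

At equivalence: moles acid = moles base. moles HCl = 0.147 × 25/1000 = 0.003675 mol. V_base = moles / 0.235 × 1000 = 15.6 mL.

V_{base} = 15.6 mL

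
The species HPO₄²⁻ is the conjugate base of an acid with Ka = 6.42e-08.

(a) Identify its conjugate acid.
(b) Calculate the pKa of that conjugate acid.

(a) The conjugate acid is formed by adding one H⁺ to HPO₄²⁻, giving H₂PO₄⁻. (b) pKa = -log(Ka) = -log(6.42e-08) = 7.19.

Conjugate acid: H₂PO₄⁻; pK_a = 7.19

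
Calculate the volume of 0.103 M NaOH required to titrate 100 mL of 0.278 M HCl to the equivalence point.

At equivalence: moles acid = moles base. moles HCl = 0.278 × 100/1000 = 0.0278 mol. V_base = moles / 0.103 × 1000 = 269.9 mL.

V_{base} = 269.9 mL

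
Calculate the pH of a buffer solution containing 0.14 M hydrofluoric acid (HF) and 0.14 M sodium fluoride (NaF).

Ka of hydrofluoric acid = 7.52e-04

pKa = -log(7.52e-04) = 3.12. pH = pKa + log([A⁻]/[HA]) = 3.12 + log(0.14/0.14)

pH = 3.12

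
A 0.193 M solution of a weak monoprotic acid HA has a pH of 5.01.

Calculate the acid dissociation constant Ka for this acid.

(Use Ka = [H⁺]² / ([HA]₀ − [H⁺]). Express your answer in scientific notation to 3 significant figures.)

[H⁺] = 10^(−pH) = 10^(−5.01) = 9.772e-06 M. For HA ⇌ H⁺ + A⁻, Ka = [H⁺][A⁻]/[HA] = [H⁺]² / ([HA]₀ − [H⁺]) = (9.772e-06)² / (0.193 − 9.772e-06) = 4.95e-10.

K_a = 4.95e-10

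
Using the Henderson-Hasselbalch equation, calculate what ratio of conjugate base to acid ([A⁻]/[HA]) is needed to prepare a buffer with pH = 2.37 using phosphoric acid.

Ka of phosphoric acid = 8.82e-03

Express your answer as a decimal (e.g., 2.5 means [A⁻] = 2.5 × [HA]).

pKa = -log(8.82e-03) = 2.0545. pH = pKa + log([A⁻]/[HA]), so log([A⁻]/[HA]) = pH − pKa = 2.37 − 2.0545 = 0.3155. [A⁻]/[HA] = 10^(0.3155) = 2.07

[A⁻]/[HA] = 2.07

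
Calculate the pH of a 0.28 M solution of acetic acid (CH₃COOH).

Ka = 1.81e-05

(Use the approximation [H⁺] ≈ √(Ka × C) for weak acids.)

[H⁺] = √(Ka × C) = √(1.81e-05 × 0.28) = 2.2512e-03. pH = -log(2.2512e-03)

pH = 2.65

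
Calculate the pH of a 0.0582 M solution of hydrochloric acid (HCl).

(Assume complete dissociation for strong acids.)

[H⁺] = 0.0582 M for strong acid. pH = -log[H⁺] = -log(0.0582)

pH = 1.24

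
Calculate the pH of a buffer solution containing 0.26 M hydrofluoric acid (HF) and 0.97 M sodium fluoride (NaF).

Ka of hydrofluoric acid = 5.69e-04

pKa = -log(5.69e-04) = 3.24. pH = pKa + log([A⁻]/[HA]) = 3.24 + log(0.97/0.26)

pH = 3.82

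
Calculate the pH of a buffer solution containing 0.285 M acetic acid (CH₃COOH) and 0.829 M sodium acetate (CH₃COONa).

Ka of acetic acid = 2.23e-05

pKa = -log(2.23e-05) = 4.65. pH = pKa + log([A⁻]/[HA]) = 4.65 + log(0.829/0.285)

pH = 5.12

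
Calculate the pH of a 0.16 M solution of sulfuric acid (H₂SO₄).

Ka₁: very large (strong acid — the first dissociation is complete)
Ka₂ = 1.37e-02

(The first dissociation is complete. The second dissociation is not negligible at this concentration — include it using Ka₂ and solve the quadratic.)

First dissociation is complete: [H⁺]₀ = [HSO₄⁻]₀ = C = 0.16 M. Second dissociation HSO₄⁻ ⇌ H⁺ + SO₄²⁻: let x = [SO₄²⁻]. Ka₂ = (C + x)·x / (C − x) = 1.37e-02 → x² + (C + Ka₂)·x − Ka₂·C = 0 → x² + 0.17370·x − 2.192e-03 = 0. x = (−0.17370 + √(0.17370² + 4 × 2.192e-03)) / 2 = 1.1816e-02 M. [H⁺] = C + x = 0.16 + 1.1816e-02 = 1.7182e-01 M. pH = -log(1.7182e-01) = 0.76.

pH = 0.76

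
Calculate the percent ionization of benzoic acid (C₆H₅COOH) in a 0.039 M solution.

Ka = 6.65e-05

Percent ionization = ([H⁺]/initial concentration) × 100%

Using Ka equilibrium: x² + Ka×x - Ka×C = 0. Solving: [H⁺] = 1.5775e-03. Percent = (1.5775e-03/0.039) × 100

Percent ionization = 4.04%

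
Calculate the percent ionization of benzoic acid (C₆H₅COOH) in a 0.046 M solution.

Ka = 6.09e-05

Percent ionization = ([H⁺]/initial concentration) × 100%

Using Ka equilibrium: x² + Ka×x - Ka×C = 0. Solving: [H⁺] = 1.6436e-03. Percent = (1.6436e-03/0.046) × 100

Percent ionization = 3.57%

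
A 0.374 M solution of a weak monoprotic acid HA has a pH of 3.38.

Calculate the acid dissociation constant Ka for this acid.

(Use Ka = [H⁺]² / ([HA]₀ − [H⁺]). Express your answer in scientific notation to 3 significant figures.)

[H⁺] = 10^(−pH) = 10^(−3.38) = 4.169e-04 M. For HA ⇌ H⁺ + A⁻, Ka = [H⁺][A⁻]/[HA] = [H⁺]² / ([HA]₀ − [H⁺]) = (4.169e-04)² / (0.374 − 4.169e-04) = 4.65e-07.

K_a = 4.65e-07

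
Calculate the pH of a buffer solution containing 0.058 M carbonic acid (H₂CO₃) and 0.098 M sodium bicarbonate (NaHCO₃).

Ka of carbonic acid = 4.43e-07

pKa = -log(4.43e-07) = 6.35. pH = pKa + log([A⁻]/[HA]) = 6.35 + log(0.098/0.058)

pH = 6.58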